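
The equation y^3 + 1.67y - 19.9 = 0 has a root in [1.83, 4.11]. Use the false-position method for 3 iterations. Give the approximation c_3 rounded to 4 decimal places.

2.4472

f(1.830000) = -10.715413, f(4.110000) = 56.390231
step 1: c = 2.194070, f(c) = -5.673777 < 0 → new bracket [2.194070, 4.110000]
step 2: c = 2.369221, f(c) = -2.644477 < 0 → new bracket [2.369221, 4.110000]
step 3: c = 2.447199, f(c) = -1.157427 < 0 → new bracket [2.447199, 4.110000]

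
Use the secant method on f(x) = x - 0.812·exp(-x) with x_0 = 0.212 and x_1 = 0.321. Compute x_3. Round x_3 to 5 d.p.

0.49472

f(x_0) = -0.444879, f(x_1) = -0.268044
x_2 = 0.321000 - (-0.268044)·(0.321000 - 0.212000)/(-0.268044 - (-0.444879)) = 0.486220; f(x_2) = -0.013117
x_3 = 0.486220 - (-0.013117)·(0.486220 - 0.321000)/(-0.013117 - (-0.268044)) = 0.494721; f(x_3) = -0.000389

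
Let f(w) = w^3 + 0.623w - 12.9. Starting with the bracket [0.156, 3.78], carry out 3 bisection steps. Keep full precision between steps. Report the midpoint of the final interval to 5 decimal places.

f(0.156000) = -12.799016, f(3.780000) = 43.465092 (opposite signs)
step 1: m = 1.968000, f(m) = -4.051825 < 0 → root in [1.968000, 3.780000]
step 2: m = 2.874000, f(m) = 12.629386 > 0 → root in [1.968000, 2.874000]
step 3: m = 2.421000, f(m) = 2.798347 > 0 → root in [1.968000, 2.421000]
Midpoint of [1.968000, 2.421000] = 2.194500

2.19450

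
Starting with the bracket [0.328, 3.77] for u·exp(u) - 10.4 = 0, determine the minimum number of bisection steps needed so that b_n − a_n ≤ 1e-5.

19

Initial width b − a = 3.77 − 0.328 = 3.442000.
After n steps the width is (b−a)/2^n; need (b−a)/2^n ≤ 1e-5.
So n ≥ log₂(3.442000/1e-5) = log₂(344200.0000) ≈ 18.3929.
Hence n = 19.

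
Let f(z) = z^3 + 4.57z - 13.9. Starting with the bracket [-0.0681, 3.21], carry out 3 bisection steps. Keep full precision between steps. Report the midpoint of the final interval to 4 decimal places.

1.7758

f(-0.068100) = -14.211533, f(3.210000) = 33.845861 (opposite signs)
step 1: m = 1.570950, f(m) = -2.843836 < 0 → root in [1.570950, 3.210000]
step 2: m = 2.390475, f(m) = 10.684531 > 0 → root in [1.570950, 2.390475]
step 3: m = 1.980713, f(m) = 2.922631 > 0 → root in [1.570950, 1.980713]
Midpoint of [1.570950, 1.980713] = 1.775831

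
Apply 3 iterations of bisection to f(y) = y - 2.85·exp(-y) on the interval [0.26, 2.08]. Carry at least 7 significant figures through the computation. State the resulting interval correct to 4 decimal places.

[0.9425, 1.1700]

f(0.260000) = -1.937497, f(2.080000) = 1.723949 (opposite signs)
step 1: m = 1.170000, f(m) = 0.285454 > 0 → root in [0.260000, 1.170000]
step 2: m = 0.715000, f(m) = -0.679198 < 0 → root in [0.715000, 1.170000]
step 3: m = 0.942500, f(m) = -0.168010 < 0 → root in [0.942500, 1.170000]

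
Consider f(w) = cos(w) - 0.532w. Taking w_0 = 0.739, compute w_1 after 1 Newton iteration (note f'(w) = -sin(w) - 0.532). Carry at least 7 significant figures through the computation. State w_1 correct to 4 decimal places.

w_0 = 0.739000: f = 0.345994, f' = -1.205549 → w_1 = 0.739000 - (0.345994)/(-1.205549) = 1.026002

1.0260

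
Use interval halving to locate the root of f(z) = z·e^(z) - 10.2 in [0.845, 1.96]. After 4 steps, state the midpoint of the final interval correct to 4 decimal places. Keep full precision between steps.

1.7858

f(0.845000) = -8.232859, f(1.960000) = 3.714681 (opposite signs)
step 1: m = 1.402500, f(m) = -4.498346 < 0 → root in [1.402500, 1.960000]
step 2: m = 1.681250, f(m) = -1.167876 < 0 → root in [1.681250, 1.960000]
step 3: m = 1.820625, f(m) = 1.043665 > 0 → root in [1.681250, 1.820625]
step 4: m = 1.750938, f(m) = -0.114600 < 0 → root in [1.750938, 1.820625]
Midpoint of [1.750938, 1.820625] = 1.785781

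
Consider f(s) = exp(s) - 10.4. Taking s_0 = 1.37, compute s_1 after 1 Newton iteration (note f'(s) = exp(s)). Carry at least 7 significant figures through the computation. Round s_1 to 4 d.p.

s_0 = 1.370000: f = -6.464649, f' = 3.935351 → s_1 = 1.370000 - (-6.464649)/(3.935351) = 3.012712

3.0127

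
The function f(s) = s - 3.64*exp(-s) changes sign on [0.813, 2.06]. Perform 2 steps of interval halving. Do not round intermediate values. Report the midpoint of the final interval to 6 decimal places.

f(0.813000) = -0.801433, f(2.060000) = 1.596068 (opposite signs)
step 1: m = 1.436500, f(m) = 0.571059 > 0 → root in [0.813000, 1.436500]
step 2: m = 1.124750, f(m) = -0.057280 < 0 → root in [1.124750, 1.436500]
Midpoint of [1.124750, 1.436500] = 1.280625

1.280625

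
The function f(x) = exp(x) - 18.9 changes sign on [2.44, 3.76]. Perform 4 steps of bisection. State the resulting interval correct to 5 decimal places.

f(2.440000) = -7.426959, f(3.760000) = 24.048426 (opposite signs)
step 1: m = 3.100000, f(m) = 3.297951 > 0 → root in [2.440000, 3.100000]
step 2: m = 2.770000, f(m) = -2.941366 < 0 → root in [2.770000, 3.100000]
step 3: m = 2.935000, f(m) = -0.078497 < 0 → root in [2.935000, 3.100000]
step 4: m = 3.017500, f(m) = 1.540127 > 0 → root in [2.935000, 3.017500]

[2.93500, 3.01750]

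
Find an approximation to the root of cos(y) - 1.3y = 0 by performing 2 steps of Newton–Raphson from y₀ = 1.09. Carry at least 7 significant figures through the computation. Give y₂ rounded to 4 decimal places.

0.6244

f'(y) = -sin(y) - 1.3
y_0 = 1.090000: f = -0.954515, f' = -2.186627 → y_1 = 1.090000 - (-0.954515)/(-2.186627) = 0.653476
y_1 = 0.653476: f = -0.055544, f' = -1.907950 → y_2 = 0.653476 - (-0.055544)/(-1.907950) = 0.624364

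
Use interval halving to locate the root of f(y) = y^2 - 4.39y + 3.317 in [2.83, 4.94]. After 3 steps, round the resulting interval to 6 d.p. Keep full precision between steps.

[3.357500, 3.621250]

f(2.830000) = -1.097800, f(4.940000) = 6.034000 (opposite signs)
step 1: m = 3.885000, f(m) = 1.355075 > 0 → root in [2.830000, 3.885000]
step 2: m = 3.357500, f(m) = -0.149619 < 0 → root in [3.357500, 3.885000]
step 3: m = 3.621250, f(m) = 0.533164 > 0 → root in [3.357500, 3.621250]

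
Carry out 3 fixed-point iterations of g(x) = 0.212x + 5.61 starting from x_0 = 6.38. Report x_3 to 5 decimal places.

x_1 = g(6.380000) = 6.962560
x_2 = g(6.962560) = 7.086063
x_3 = g(7.086063) = 7.112245

7.11225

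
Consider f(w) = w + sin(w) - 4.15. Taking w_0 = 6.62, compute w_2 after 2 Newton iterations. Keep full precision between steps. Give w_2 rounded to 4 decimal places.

5.0853

f'(w) = 1 + cos(w)
w_0 = 6.620000: f = 2.800482, f' = 1.943812 → w_1 = 6.620000 - (2.800482)/(1.943812) = 5.179283
w_1 = 5.179283: f = 0.136313, f' = 1.450115 → w_2 = 5.179283 - (0.136313)/(1.450115) = 5.085282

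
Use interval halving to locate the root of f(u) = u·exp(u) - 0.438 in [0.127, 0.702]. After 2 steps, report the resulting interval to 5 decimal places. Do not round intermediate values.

[0.27075, 0.41450]

f(0.127000) = -0.293802, f(0.702000) = 0.978485 (opposite signs)
step 1: m = 0.414500, f(m) = 0.189393 > 0 → root in [0.127000, 0.414500]
step 2: m = 0.270750, f(m) = -0.083061 < 0 → root in [0.270750, 0.414500]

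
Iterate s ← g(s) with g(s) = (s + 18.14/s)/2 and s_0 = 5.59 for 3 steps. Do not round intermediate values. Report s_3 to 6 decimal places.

4.259109

s_1 = g(5.590000) = 4.417540
s_2 = g(4.417540) = 4.261949
s_3 = g(4.261949) = 4.259109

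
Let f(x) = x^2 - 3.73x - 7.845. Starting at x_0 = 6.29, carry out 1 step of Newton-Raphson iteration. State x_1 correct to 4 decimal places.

Newton update: x ← x − f(x)/f'(x).
f'(x) = 2x - 3.73
x_0 = 6.290000: f = 8.257400, f' = 8.850000 → x_1 = 6.290000 - (8.257400)/(8.850000) = 5.356960

5.3570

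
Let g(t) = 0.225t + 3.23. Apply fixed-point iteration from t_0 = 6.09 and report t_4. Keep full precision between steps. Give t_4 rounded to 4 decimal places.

t_1 = g(6.090000) = 4.600250
t_2 = g(4.600250) = 4.265056
t_3 = g(4.265056) = 4.189638
t_4 = g(4.189638) = 4.172668

4.1727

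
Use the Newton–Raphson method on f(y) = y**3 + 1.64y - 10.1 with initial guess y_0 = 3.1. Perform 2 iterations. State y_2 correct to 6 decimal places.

f'(y) = 3y**2 + 1.64
y_0 = 3.100000: f = 24.775000, f' = 30.470000 → y_1 = 3.100000 - (24.775000)/(30.470000) = 2.286905
y_1 = 2.286905: f = 5.610890, f' = 17.329806 → y_2 = 2.286905 - (5.610890)/(17.329806) = 1.963134

1.963134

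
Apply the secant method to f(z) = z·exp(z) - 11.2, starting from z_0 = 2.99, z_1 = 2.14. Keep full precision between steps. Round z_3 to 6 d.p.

1.852399

Secant update: z_(k+1) = z_k − f(z_k)·(z_k − z_(k-1))/(f(z_k) − f(z_(k-1))).
f(z_0) = 48.258191, f(z_1) = 6.988797
z_2 = 2.140000 - (6.988797)·(2.140000 - 2.990000)/(6.988797 - (48.258191)) = 1.996056; f(z_2) = 3.490917
z_3 = 1.996056 - (3.490917)·(1.996056 - 2.140000)/(3.490917 - (6.988797)) = 1.852399; f(z_3) = 0.609215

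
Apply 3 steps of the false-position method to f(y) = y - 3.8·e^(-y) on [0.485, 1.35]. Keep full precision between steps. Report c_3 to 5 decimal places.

1.17555

f(0.485000) = -1.854649, f(1.350000) = 0.364887
step 1: c = 1.207796, f(c) = 0.072146 > 0 → new bracket [0.485000, 1.207796]
step 2: c = 1.180732, f(c) = 0.013927 > 0 → new bracket [0.485000, 1.180732]
step 3: c = 1.175546, f(c) = 0.002675 > 0 → new bracket [0.485000, 1.175546]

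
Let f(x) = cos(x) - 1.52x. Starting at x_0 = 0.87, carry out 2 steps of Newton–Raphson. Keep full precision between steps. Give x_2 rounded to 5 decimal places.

0.55812

Newton update: x ← x − f(x)/f'(x).
f'(x) = -sin(x) - 1.52
x_0 = 0.870000: f = -0.677573, f' = -2.284329 → x_1 = 0.870000 - (-0.677573)/(-2.284329) = 0.573382
x_1 = 0.573382: f = -0.031469, f' = -2.062476 → x_2 = 0.573382 - (-0.031469)/(-2.062476) = 0.558124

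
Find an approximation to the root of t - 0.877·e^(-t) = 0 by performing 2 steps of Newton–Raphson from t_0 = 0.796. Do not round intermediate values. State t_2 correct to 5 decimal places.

0.52089

Newton update: t ← t − f(t)/f'(t).
f'(t) = 1 + 0.877·e^(-t)
t_0 = 0.796000: f = 0.400359, f' = 1.395641 → t_1 = 0.796000 - (0.400359)/(1.395641) = 0.509136
t_1 = 0.509136: f = -0.017954, f' = 1.527090 → t_2 = 0.509136 - (-0.017954)/(1.527090) = 0.520893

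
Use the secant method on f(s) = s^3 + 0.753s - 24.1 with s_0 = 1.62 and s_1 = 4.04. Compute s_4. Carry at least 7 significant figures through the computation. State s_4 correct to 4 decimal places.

2.8336

f(s_0) = -18.628612, f(s_1) = 44.881384
s_2 = 4.040000 - (44.881384)·(4.040000 - 1.620000)/(44.881384 - (-18.628612)) = 2.329829; f(s_2) = -9.699085
s_3 = 2.329829 - (-9.699085)·(2.329829 - 4.040000)/(-9.699085 - (44.881384)) = 2.633731; f(s_3) = -3.847829
s_4 = 2.633731 - (-3.847829)·(2.633731 - 2.329829)/(-3.847829 - (-9.699085)) = 2.833579; f(s_4) = 0.784964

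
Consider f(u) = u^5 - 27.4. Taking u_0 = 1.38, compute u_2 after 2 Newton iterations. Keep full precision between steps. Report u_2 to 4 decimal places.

2.2092

f'(u) = 5u^4
u_0 = 1.380000: f = -22.395100, f' = 18.133697 → u_1 = 1.380000 - (-22.395100)/(18.133697) = 2.614999
u_1 = 2.614999: f = 94.880650, f' = 233.806293 → u_2 = 2.614999 - (94.880650)/(233.806293) = 2.209190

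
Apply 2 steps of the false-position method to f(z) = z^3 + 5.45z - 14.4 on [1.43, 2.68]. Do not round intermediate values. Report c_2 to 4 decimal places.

f(1.430000) = -3.682293, f(2.680000) = 19.454832
step 1: c = 1.628939, f(c) = -1.199993 < 0 → new bracket [1.628939, 2.680000]
step 2: c = 1.690003, f(c) = -0.362655 < 0 → new bracket [1.690003, 2.680000]

1.6900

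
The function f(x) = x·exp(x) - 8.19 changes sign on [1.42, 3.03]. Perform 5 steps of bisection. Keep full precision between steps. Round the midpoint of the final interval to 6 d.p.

1.596094

f(1.420000) = -2.315289, f(3.030000) = 54.522615 (opposite signs)
step 1: m = 2.225000, f(m) = 12.398999 > 0 → root in [1.420000, 2.225000]
step 2: m = 1.822500, f(m) = 3.086368 > 0 → root in [1.420000, 1.822500]
step 3: m = 1.621250, f(m) = 0.012569 > 0 → root in [1.420000, 1.621250]
step 4: m = 1.520625, f(m) = -1.233013 < 0 → root in [1.520625, 1.621250]
step 5: m = 1.570937, f(m) = -0.631974 < 0 → root in [1.570937, 1.621250]
Midpoint of [1.570937, 1.621250] = 1.596094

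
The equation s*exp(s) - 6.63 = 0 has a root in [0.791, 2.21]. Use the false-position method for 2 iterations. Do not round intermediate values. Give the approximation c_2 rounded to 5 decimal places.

f(0.791000) = -4.885370, f(2.210000) = 13.515733
step 1: c = 1.167735, f(c) = -2.876079 < 0 → new bracket [1.167735, 2.210000]
step 2: c = 1.350609, f(c) = -1.416953 < 0 → new bracket [1.350609, 2.210000]

1.35061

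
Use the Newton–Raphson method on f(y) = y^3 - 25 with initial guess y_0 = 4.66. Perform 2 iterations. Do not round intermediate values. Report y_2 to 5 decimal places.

f'(y) = 3y^2
y_0 = 4.660000: f = 76.194696, f' = 65.146800 → y_1 = 4.660000 - (76.194696)/(65.146800) = 3.490415
y_1 = 3.490415: f = 17.523729, f' = 36.548998 → y_2 = 3.490415 - (17.523729)/(36.548998) = 3.010957

3.01096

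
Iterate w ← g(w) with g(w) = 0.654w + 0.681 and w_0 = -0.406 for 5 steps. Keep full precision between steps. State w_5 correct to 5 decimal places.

w_1 = g(-0.406000) = 0.415476
w_2 = g(0.415476) = 0.952721
w_3 = g(0.952721) = 1.304080
w_4 = g(1.304080) = 1.533868
w_5 = g(1.533868) = 1.684150

1.68415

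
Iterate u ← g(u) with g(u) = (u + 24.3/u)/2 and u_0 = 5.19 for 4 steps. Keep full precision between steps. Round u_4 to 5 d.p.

u_1 = g(5.190000) = 4.936040
u_2 = g(4.936040) = 4.929507
u_3 = g(4.929507) = 4.929503
u_4 = g(4.929503) = 4.929503

4.92950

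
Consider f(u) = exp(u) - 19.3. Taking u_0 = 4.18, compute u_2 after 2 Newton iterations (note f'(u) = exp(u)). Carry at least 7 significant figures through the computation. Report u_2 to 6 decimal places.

3.072669

Newton update: u ← u − f(u)/f'(u).
u_0 = 4.180000: f = 46.065853, f' = 65.365853 → u_1 = 4.180000 - (46.065853)/(65.365853) = 3.475261
u_1 = 3.475261: f = 13.006266, f' = 32.306266 → u_2 = 3.475261 - (13.006266)/(32.306266) = 3.072669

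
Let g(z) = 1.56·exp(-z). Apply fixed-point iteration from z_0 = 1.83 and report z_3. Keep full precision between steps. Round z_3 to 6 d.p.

0.463038

z_1 = g(1.830000) = 0.250245
z_2 = g(0.250245) = 1.214631
z_3 = g(1.214631) = 0.463038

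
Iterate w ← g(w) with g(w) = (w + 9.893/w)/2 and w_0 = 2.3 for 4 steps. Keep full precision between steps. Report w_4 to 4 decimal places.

w_1 = g(2.300000) = 3.300652
w_2 = g(3.300652) = 3.148969
w_3 = g(3.148969) = 3.145316
w_4 = g(3.145316) = 3.145314

3.1453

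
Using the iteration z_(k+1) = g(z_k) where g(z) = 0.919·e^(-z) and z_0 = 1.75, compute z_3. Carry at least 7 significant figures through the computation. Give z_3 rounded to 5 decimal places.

0.41986

z_1 = g(1.750000) = 0.159698
z_2 = g(0.159698) = 0.783356
z_3 = g(0.783356) = 0.419863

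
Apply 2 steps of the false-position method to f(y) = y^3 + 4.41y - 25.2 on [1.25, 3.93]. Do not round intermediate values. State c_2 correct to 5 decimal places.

f(1.250000) = -17.734375, f(3.930000) = 52.829757
step 1: c = 1.923545, f(c) = -9.600000 < 0 → new bracket [1.923545, 3.930000]
step 2: c = 2.232083, f(c) = -4.235836 < 0 → new bracket [2.232083, 3.930000]

2.23208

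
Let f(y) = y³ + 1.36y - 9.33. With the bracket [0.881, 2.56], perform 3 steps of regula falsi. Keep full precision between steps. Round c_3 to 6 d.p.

False-position update: c = (a·f(b) − b·f(a))/(f(b) − f(a)); replace the endpoint whose sign matches f(c).
f(0.881000) = -7.448042, f(2.560000) = 10.928816
step 1: c = 1.561490, f(c) = -3.399072 < 0 → new bracket [1.561490, 2.560000]
step 2: c = 1.798371, f(c) = -1.068035 < 0 → new bracket [1.798371, 2.560000]
step 3: c = 1.866176, f(c) = -0.292832 < 0 → new bracket [1.866176, 2.560000]

1.866176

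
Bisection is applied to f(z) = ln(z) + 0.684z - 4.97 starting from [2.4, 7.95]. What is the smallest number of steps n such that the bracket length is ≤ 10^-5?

Initial width b − a = 7.95 − 2.4 = 5.550000.
After n steps the width is (b−a)/2^n; need (b−a)/2^n ≤ 10^-5.
So n ≥ log₂(5.550000/10^-5) = log₂(555000.0000) ≈ 19.0821.
Hence n = 20.

20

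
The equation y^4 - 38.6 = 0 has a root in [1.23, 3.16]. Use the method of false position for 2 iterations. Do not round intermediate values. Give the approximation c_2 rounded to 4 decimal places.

2.2924

f(1.230000) = -36.311134, f(3.160000) = 61.112207
step 1: c = 1.949340, f(c) = -24.160565 < 0 → new bracket [1.949340, 3.160000]
step 2: c = 2.292359, f(c) = -10.985902 < 0 → new bracket [2.292359, 3.160000]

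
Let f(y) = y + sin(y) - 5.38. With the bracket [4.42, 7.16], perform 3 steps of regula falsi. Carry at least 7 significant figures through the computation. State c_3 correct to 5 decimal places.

5.82354

f(4.420000) = -1.917558, f(7.160000) = 2.548705
step 1: c = 5.596399, f(c) = -0.417656 < 0 → new bracket [5.596399, 7.160000]
step 2: c = 5.816550, f(c) = -0.013334 < 0 → new bracket [5.816550, 7.160000]
step 3: c = 5.823542, f(c) = -0.000087 < 0 → new bracket [5.823542, 7.160000]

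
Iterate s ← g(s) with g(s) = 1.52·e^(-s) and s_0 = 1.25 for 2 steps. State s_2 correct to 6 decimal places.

s_1 = g(1.250000) = 0.435487
s_2 = g(0.435487) = 0.983363

0.983363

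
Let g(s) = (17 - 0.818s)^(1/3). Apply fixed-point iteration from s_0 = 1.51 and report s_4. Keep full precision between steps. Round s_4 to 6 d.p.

s_1 = g(1.510000) = 2.507435
s_2 = g(2.507435) = 2.463409
s_3 = g(2.463409) = 2.465386
s_4 = g(2.465386) = 2.465297

2.465297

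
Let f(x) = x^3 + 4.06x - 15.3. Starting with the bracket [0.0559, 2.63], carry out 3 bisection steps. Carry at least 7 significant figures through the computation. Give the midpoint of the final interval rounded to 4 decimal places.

f(0.055900) = -15.072871, f(2.630000) = 13.569247 (opposite signs)
step 1: m = 1.342950, f(m) = -7.425593 < 0 → root in [1.342950, 2.630000]
step 2: m = 1.986475, f(m) = 0.603884 > 0 → root in [1.342950, 1.986475]
step 3: m = 1.664712, f(m) = -3.927903 < 0 → root in [1.664712, 1.986475]
Midpoint of [1.664712, 1.986475] = 1.825594

1.8256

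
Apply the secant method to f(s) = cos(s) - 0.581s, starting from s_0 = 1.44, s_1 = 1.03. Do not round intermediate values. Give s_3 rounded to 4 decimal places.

0.9713

f(s_0) = -0.706216, f(s_1) = -0.083611
s_2 = 1.030000 - (-0.083611)·(1.030000 - 1.440000)/(-0.083611 - (-0.706216)) = 0.974940; f(s_2) = -0.005223
s_3 = 0.974940 - (-0.005223)·(0.974940 - 1.030000)/(-0.005223 - (-0.083611)) = 0.971272; f(s_3) = -0.000059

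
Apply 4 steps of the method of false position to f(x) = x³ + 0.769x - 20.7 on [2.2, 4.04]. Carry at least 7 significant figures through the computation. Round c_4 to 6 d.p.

2.642640

f(2.200000) = -8.360200, f(4.040000) = 48.346024
step 1: c = 2.471271, f(c) = -3.707090 < 0 → new bracket [2.471271, 4.040000]
step 2: c = 2.582992, f(c) = -1.480348 < 0 → new bracket [2.582992, 4.040000]
step 3: c = 2.626280, f(c) = -0.566027 < 0 → new bracket [2.626280, 4.040000]
step 4: c = 2.642640, f(c) = -0.212810 < 0 → new bracket [2.642640, 4.040000]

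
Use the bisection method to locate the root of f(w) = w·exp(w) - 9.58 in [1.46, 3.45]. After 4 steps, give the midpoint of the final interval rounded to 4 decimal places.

1.7709

f(1.460000) = -3.293299, f(3.450000) = 99.096353 (opposite signs)
step 1: m = 2.455000, f(m) = 19.011994 > 0 → root in [1.460000, 2.455000]
step 2: m = 1.957500, f(m) = 4.282234 > 0 → root in [1.460000, 1.957500]
step 3: m = 1.708750, f(m) = -0.144189 < 0 → root in [1.708750, 1.957500]
step 4: m = 1.833125, f(m) = 1.883260 > 0 → root in [1.708750, 1.833125]
Midpoint of [1.708750, 1.833125] = 1.770938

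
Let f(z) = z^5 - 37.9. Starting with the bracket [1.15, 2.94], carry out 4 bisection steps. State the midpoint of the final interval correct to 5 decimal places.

2.10094

f(1.150000) = -35.888643, f(2.940000) = 181.752754 (opposite signs)
step 1: m = 2.045000, f(m) = -2.134314 < 0 → root in [2.045000, 2.940000]
step 2: m = 2.492500, f(m) = 58.300169 > 0 → root in [2.045000, 2.492500]
step 3: m = 2.268750, f(m) = 22.208129 > 0 → root in [2.045000, 2.268750]
step 4: m = 2.156875, f(m) = 8.779359 > 0 → root in [2.045000, 2.156875]
Midpoint of [2.045000, 2.156875] = 2.100937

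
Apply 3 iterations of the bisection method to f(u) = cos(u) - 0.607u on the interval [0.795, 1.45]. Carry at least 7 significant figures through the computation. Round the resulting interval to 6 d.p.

[0.876875, 0.958750]

f(0.795000) = 0.217720, f(1.450000) = -0.759647 (opposite signs)
step 1: m = 1.122500, f(m) = -0.247927 < 0 → root in [0.795000, 1.122500]
step 2: m = 0.958750, f(m) = -0.007418 < 0 → root in [0.795000, 0.958750]
step 3: m = 0.876875, f(m) = 0.107293 > 0 → root in [0.876875, 0.958750]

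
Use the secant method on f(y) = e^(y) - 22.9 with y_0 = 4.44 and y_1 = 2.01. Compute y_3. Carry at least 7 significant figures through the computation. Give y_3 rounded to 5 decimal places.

f(y_0) = 61.874942, f(y_1) = -15.436683
y_2 = 2.010000 - (-15.436683)·(2.010000 - 4.440000)/(-15.436683 - (61.874942)) = 2.495194; f(y_2) = -10.775914
y_3 = 2.495194 - (-10.775914)·(2.495194 - 2.010000)/(-10.775914 - (-15.436683)) = 3.616985; f(y_3) = 14.325176

3.61699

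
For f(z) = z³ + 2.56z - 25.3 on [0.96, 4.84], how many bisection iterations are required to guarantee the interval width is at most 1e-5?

Initial width b − a = 4.84 − 0.96 = 3.880000.
After n steps the width is (b−a)/2^n; need (b−a)/2^n ≤ 1e-5.
So n ≥ log₂(3.880000/1e-5) = log₂(388000.0000) ≈ 18.5657.
Hence n = 19.

19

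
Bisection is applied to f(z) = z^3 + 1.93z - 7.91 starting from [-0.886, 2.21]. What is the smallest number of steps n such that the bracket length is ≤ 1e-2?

Initial width b − a = 2.21 − -0.886 = 3.096000.
After n steps the width is (b−a)/2^n; need (b−a)/2^n ≤ 1e-2.
So n ≥ log₂(3.096000/1e-2) = log₂(309.6000) ≈ 8.2743.
Hence n = 9.

9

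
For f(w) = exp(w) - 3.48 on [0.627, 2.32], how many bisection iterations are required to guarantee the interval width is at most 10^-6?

21

Initial width b − a = 2.32 − 0.627 = 1.693000.
After n steps the width is (b−a)/2^n; need (b−a)/2^n ≤ 10^-6.
So n ≥ log₂(1.693000/10^-6) = log₂(1693000.0000) ≈ 20.6912.
Hence n = 21.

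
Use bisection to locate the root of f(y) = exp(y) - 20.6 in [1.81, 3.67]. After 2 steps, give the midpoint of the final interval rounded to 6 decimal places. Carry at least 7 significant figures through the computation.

f(1.810000) = -14.489553, f(3.670000) = 18.651906 (opposite signs)
step 1: m = 2.740000, f(m) = -5.113015 < 0 → root in [2.740000, 3.670000]
step 2: m = 3.205000, f(m) = 4.055500 > 0 → root in [2.740000, 3.205000]
Midpoint of [2.740000, 3.205000] = 2.972500

2.972500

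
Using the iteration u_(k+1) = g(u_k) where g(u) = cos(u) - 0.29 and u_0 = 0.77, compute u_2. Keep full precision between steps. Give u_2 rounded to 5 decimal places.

u_1 = g(0.770000) = 0.427911
u_2 = g(0.427911) = 0.619835

0.61983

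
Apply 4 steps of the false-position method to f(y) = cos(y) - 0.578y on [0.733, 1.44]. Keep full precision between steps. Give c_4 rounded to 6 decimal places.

0.973299

f(0.733000) = 0.319496, f(1.440000) = -0.701896
step 1: c = 0.954153, f(c) = 0.026800 > 0 → new bracket [0.954153, 1.440000]
step 2: c = 0.972021, f(c) = 0.001803 > 0 → new bracket [0.972021, 1.440000]
step 3: c = 0.973220, f(c) = 0.000119 > 0 → new bracket [0.973220, 1.440000]
step 4: c = 0.973299, f(c) = 0.000008 > 0 → new bracket [0.973299, 1.440000]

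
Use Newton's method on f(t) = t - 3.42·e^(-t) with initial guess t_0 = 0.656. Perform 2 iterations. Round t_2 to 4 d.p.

1.1171

f'(t) = 1 + 3.42·e^(-t)
t_0 = 0.656000: f = -1.118716, f' = 2.774716 → t_1 = 0.656000 - (-1.118716)/(2.774716) = 1.059182
t_1 = 1.059182: f = -0.126666, f' = 2.185848 → t_2 = 1.059182 - (-0.126666)/(2.185848) = 1.117130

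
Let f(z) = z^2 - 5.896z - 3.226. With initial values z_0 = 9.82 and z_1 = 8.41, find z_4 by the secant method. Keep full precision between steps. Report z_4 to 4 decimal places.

f(z_0) = 35.307680, f(z_1) = 17.916740
z_2 = 8.410000 - (17.916740)·(8.410000 - 9.820000)/(17.916740 - (35.307680)) = 6.957370; f(z_2) = 4.158343
z_3 = 6.957370 - (4.158343)·(6.957370 - 8.410000)/(4.158343 - (17.916740)) = 6.518326; f(z_3) = 0.830527
z_4 = 6.518326 - (0.830527)·(6.518326 - 6.957370)/(0.830527 - (4.158343)) = 6.408754; f(z_4) = 0.060113

6.4088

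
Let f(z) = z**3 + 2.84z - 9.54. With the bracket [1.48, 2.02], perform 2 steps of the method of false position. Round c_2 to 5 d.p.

f(1.480000) = -2.095008, f(2.020000) = 4.439208
step 1: c = 1.653135, f(c) = -0.327313 < 0 → new bracket [1.653135, 2.020000]
step 2: c = 1.678328, f(c) = -0.046063 < 0 → new bracket [1.678328, 2.020000]

1.67833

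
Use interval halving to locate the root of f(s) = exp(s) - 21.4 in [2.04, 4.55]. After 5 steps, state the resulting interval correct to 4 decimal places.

[3.0597, 3.1381]

f(2.040000) = -13.709391, f(4.550000) = 73.232408 (opposite signs)
step 1: m = 3.295000, f(m) = 5.577414 > 0 → root in [2.040000, 3.295000]
step 2: m = 2.667500, f(m) = -6.996086 < 0 → root in [2.667500, 3.295000]
step 3: m = 2.981250, f(m) = -1.687558 < 0 → root in [2.981250, 3.295000]
step 4: m = 3.138125, f(m) = 1.660588 > 0 → root in [2.981250, 3.138125]
step 5: m = 3.059687, f(m) = -0.079107 < 0 → root in [3.059687, 3.138125]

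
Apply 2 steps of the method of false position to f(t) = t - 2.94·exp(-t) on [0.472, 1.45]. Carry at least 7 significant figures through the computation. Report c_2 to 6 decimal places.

1.048555

f(0.472000) = -1.361835, f(1.450000) = 0.760363
step 1: c = 1.099592, f(c) = 0.120552 > 0 → new bracket [0.472000, 1.099592]
step 2: c = 1.048555, f(c) = 0.018249 > 0 → new bracket [0.472000, 1.048555]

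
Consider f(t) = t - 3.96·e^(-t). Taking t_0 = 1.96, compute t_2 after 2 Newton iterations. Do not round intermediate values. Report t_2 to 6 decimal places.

Newton update: t ← t − f(t)/f'(t).
f'(t) = 1 + 3.96·e^(-t)
t_0 = 1.960000: f = 1.402201, f' = 1.557799 → t_1 = 1.960000 - (1.402201)/(1.557799) = 1.059884
t_1 = 1.059884: f = -0.312241, f' = 2.372125 → t_2 = 1.059884 - (-0.312241)/(2.372125) = 1.191513

1.191513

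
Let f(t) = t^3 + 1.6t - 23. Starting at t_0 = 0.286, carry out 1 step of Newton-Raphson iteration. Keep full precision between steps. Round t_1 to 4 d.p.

12.4889

Newton update: t ← t − f(t)/f'(t).
f'(t) = 3t^2 + 1.6
t_0 = 0.286000: f = -22.519006, f' = 1.845388 → t_1 = 0.286000 - (-22.519006)/(1.845388) = 12.488857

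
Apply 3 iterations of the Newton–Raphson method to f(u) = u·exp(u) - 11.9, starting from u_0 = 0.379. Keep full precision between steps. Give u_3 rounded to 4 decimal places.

Newton update: u ← u − f(u)/f'(u).
f'(u) = (u + 1)·exp(u)
u_0 = 0.379000: f = -11.346348, f' = 2.014475 → u_1 = 0.379000 - (-11.346348)/(2.014475) = 6.011410
u_1 = 6.011410: f = 2441.104364, f' = 2861.062463 → u_2 = 6.011410 - (2441.104364)/(2861.062463) = 5.158194
u_2 = 5.158194: f = 884.852551, f' = 1070.602668 → u_3 = 5.158194 - (884.852551)/(1070.602668) = 4.331694

4.3317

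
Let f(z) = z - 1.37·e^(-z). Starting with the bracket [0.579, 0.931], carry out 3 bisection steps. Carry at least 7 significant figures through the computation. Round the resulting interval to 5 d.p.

[0.66700, 0.71100]

f(0.579000) = -0.188828, f(0.931000) = 0.391002 (opposite signs)
step 1: m = 0.755000, f(m) = 0.111085 > 0 → root in [0.579000, 0.755000]
step 2: m = 0.667000, f(m) = -0.036147 < 0 → root in [0.667000, 0.755000]
step 3: m = 0.711000, f(m) = 0.038121 > 0 → root in [0.667000, 0.711000]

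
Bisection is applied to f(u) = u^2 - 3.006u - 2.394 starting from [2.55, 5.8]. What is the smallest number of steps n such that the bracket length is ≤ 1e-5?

Initial width b − a = 5.8 − 2.55 = 3.250000.
After n steps the width is (b−a)/2^n; need (b−a)/2^n ≤ 1e-5.
So n ≥ log₂(3.250000/1e-5) = log₂(325000.0000) ≈ 18.3101.
Hence n = 19.

19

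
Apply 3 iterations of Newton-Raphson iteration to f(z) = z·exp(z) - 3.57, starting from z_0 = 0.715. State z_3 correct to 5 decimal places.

1.14112

f'(z) = (z + 1)·exp(z)
z_0 = 0.715000: f = -2.108407, f' = 3.505780 → z_1 = 0.715000 - (-2.108407)/(3.505780) = 1.316409
z_1 = 1.316409: f = 1.340206, f' = 8.640208 → z_2 = 1.316409 - (1.340206)/(8.640208) = 1.161296
z_2 = 1.161296: f = 0.139260, f' = 6.903330 → z_3 = 1.161296 - (0.139260)/(6.903330) = 1.141123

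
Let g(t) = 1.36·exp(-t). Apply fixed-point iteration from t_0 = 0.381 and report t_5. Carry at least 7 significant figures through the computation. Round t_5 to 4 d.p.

t_1 = g(0.381000) = 0.929122
t_2 = g(0.929122) = 0.537064
t_3 = g(0.537064) = 0.794868
t_4 = g(0.794868) = 0.614232
t_5 = g(0.614232) = 0.735837

0.7358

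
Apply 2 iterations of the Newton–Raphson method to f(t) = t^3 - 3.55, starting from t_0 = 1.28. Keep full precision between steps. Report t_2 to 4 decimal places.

1.5271

Newton update: t ← t − f(t)/f'(t).
f'(t) = 3t^2
t_0 = 1.280000: f = -1.452848, f' = 4.915200 → t_1 = 1.280000 - (-1.452848)/(4.915200) = 1.575583
t_1 = 1.575583: f = 0.361322, f' = 7.447382 → t_2 = 1.575583 - (0.361322)/(7.447382) = 1.527066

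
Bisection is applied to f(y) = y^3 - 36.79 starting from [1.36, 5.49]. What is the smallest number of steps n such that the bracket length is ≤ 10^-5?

Initial width b − a = 5.49 − 1.36 = 4.130000.
After n steps the width is (b−a)/2^n; need (b−a)/2^n ≤ 10^-5.
So n ≥ log₂(4.130000/10^-5) = log₂(413000.0000) ≈ 18.6558.
Hence n = 19.

19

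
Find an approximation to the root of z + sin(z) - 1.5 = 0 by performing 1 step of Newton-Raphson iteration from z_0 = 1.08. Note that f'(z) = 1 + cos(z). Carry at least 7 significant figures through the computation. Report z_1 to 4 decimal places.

z_0 = 1.080000: f = 0.461958, f' = 1.471328 → z_1 = 1.080000 - (0.461958)/(1.471328) = 0.766027

0.7660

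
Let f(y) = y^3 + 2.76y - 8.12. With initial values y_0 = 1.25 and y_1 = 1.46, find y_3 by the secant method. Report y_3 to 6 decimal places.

f(y_0) = -2.716875, f(y_1) = -0.978264
y_2 = 1.460000 - (-0.978264)·(1.460000 - 1.250000)/(-0.978264 - (-2.716875)) = 1.578161; f(y_2) = 0.166276
y_3 = 1.578161 - (0.166276)·(1.578161 - 1.460000)/(0.166276 - (-0.978264)) = 1.560995; f(y_3) = -0.007973

1.560995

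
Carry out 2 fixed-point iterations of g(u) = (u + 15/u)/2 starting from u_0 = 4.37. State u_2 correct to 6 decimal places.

3.873086

u_1 = g(4.370000) = 3.901247
u_2 = g(3.901247) = 3.873086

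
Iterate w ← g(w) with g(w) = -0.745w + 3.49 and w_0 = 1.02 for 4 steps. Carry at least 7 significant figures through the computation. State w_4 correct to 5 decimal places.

1.69811

w_1 = g(1.020000) = 2.730100
w_2 = g(2.730100) = 1.456076
w_3 = g(1.456076) = 2.405224
w_4 = g(2.405224) = 1.698108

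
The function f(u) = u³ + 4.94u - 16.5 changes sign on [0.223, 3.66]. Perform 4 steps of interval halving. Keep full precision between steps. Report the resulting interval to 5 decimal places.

f(0.223000) = -15.387290, f(3.660000) = 50.608296 (opposite signs)
step 1: m = 1.941500, f(m) = 0.409343 > 0 → root in [0.223000, 1.941500]
step 2: m = 1.082250, f(m) = -9.886083 < 0 → root in [1.082250, 1.941500]
step 3: m = 1.511875, f(m) = -5.575545 < 0 → root in [1.511875, 1.941500]
step 4: m = 1.726687, f(m) = -2.822132 < 0 → root in [1.726687, 1.941500]

[1.72669, 1.94150]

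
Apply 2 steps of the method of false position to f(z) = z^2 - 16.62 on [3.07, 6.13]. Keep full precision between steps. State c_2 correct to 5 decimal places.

f(3.070000) = -7.195100, f(6.130000) = 20.956900
step 1: c = 3.852076, f(c) = -1.781510 < 0 → new bracket [3.852076, 6.130000]
step 2: c = 4.030547, f(c) = -0.374691 < 0 → new bracket [4.030547, 6.130000]

4.03055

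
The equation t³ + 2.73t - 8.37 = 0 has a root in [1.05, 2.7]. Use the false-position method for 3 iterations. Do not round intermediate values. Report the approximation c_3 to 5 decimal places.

f(1.050000) = -4.345875, f(2.700000) = 18.684000
step 1: c = 1.361365, f(c) = -2.130437 < 0 → new bracket [1.361365, 2.700000]
step 2: c = 1.498379, f(c) = -0.915353 < 0 → new bracket [1.498379, 2.700000]
step 3: c = 1.554499, f(c) = -0.369824 < 0 → new bracket [1.554499, 2.700000]

1.55450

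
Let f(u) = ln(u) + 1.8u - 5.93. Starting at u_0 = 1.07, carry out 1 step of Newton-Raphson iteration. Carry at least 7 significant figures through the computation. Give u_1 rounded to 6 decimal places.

f'(u) = 1/u + 1.8
u_0 = 1.070000: f = -3.936341, f' = 2.734579 → u_1 = 1.070000 - (-3.936341)/(2.734579) = 2.509469

2.509469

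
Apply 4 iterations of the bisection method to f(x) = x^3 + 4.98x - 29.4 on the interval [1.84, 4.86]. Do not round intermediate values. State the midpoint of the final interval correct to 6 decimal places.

2.500625

f(1.840000) = -14.007296, f(4.860000) = 109.594056 (opposite signs)
step 1: m = 3.350000, f(m) = 24.878375 > 0 → root in [1.840000, 3.350000]
step 2: m = 2.595000, f(m) = 0.997895 > 0 → root in [1.840000, 2.595000]
step 3: m = 2.217500, f(m) = -7.452723 < 0 → root in [2.217500, 2.595000]
step 4: m = 2.406250, f(m) = -3.484594 < 0 → root in [2.406250, 2.595000]
Midpoint of [2.406250, 2.595000] = 2.500625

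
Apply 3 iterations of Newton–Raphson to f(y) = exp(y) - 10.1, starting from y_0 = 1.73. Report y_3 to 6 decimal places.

f'(y) = exp(y)
y_0 = 1.730000: f = -4.459346, f' = 5.640654 → y_1 = 1.730000 - (-4.459346)/(5.640654) = 2.520573
y_1 = 2.520573: f = 2.335715, f' = 12.435715 → y_2 = 2.520573 - (2.335715)/(12.435715) = 2.332749
y_2 = 2.332749: f = 0.206239, f' = 10.306239 → y_3 = 2.332749 - (0.206239)/(10.306239) = 2.312738

2.312738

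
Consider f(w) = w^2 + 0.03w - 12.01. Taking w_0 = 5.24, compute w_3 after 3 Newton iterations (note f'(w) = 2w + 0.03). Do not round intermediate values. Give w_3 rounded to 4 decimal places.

Newton update: w ← w − f(w)/f'(w).
w_0 = 5.240000: f = 15.604800, f' = 10.510000 → w_1 = 5.240000 - (15.604800)/(10.510000) = 3.755243
w_1 = 3.755243: f = 2.204504, f' = 7.540485 → w_2 = 3.755243 - (2.204504)/(7.540485) = 3.462887
w_2 = 3.462887: f = 0.085472, f' = 6.955774 → w_3 = 3.462887 - (0.085472)/(6.955774) = 3.450599

3.4506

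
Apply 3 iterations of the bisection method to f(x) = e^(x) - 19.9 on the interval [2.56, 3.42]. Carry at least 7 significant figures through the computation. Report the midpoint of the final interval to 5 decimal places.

f(2.560000) = -6.964183, f(3.420000) = 10.669415 (opposite signs)
step 1: m = 2.990000, f(m) = -0.014318 < 0 → root in [2.990000, 3.420000]
step 2: m = 3.205000, f(m) = 4.755500 > 0 → root in [2.990000, 3.205000]
step 3: m = 3.097500, f(m) = 2.242526 > 0 → root in [2.990000, 3.097500]
Midpoint of [2.990000, 3.097500] = 3.043750

3.04375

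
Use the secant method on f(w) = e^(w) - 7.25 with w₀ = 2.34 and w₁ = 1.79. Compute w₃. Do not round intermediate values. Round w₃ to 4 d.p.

1.9843

f(w_0) = 3.131237, f(w_1) = -1.260548
w_2 = 1.790000 - (-1.260548)·(1.790000 - 2.340000)/(-1.260548 - (3.131237)) = 1.947863; f(w_2) = -0.236315
w_3 = 1.947863 - (-0.236315)·(1.947863 - 1.790000)/(-0.236315 - (-1.260548)) = 1.984286; f(w_3) = 0.023853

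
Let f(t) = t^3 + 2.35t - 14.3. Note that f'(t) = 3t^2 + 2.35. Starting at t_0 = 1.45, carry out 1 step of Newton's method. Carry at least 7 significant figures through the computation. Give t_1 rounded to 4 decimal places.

t_0 = 1.450000: f = -7.843875, f' = 8.657500 → t_1 = 1.450000 - (-7.843875)/(8.657500) = 2.356021

2.3560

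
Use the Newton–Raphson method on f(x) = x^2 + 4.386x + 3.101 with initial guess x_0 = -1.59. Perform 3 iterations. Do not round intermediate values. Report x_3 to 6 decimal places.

-0.885109

f'(x) = 2x + 4.386
x_0 = -1.590000: f = -1.344640, f' = 1.206000 → x_1 = -1.590000 - (-1.344640)/(1.206000) = -0.475041
x_1 = -0.475041: f = 1.243133, f' = 3.435917 → x_2 = -0.475041 - (1.243133)/(3.435917) = -0.836847
x_2 = -0.836847: f = 0.130903, f' = 2.712307 → x_3 = -0.836847 - (0.130903)/(2.712307) = -0.885109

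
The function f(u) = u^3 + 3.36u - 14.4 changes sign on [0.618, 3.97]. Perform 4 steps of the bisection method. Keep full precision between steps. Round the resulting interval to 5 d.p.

[1.87500, 2.08450]

f(0.618000) = -12.087491, f(3.970000) = 61.509973 (opposite signs)
step 1: m = 2.294000, f(m) = 5.379868 > 0 → root in [0.618000, 2.294000]
step 2: m = 1.456000, f(m) = -6.421213 < 0 → root in [1.456000, 2.294000]
step 3: m = 1.875000, f(m) = -1.508203 < 0 → root in [1.875000, 2.294000]
step 4: m = 2.084500, f(m) = 1.661365 > 0 → root in [1.875000, 2.084500]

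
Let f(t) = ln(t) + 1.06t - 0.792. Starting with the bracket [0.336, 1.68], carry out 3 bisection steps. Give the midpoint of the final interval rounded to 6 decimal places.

0.924000

f(0.336000) = -1.526484, f(1.680000) = 1.507594 (opposite signs)
step 1: m = 1.008000, f(m) = 0.284448 > 0 → root in [0.336000, 1.008000]
step 2: m = 0.672000, f(m) = -0.477177 < 0 → root in [0.672000, 1.008000]
step 3: m = 0.840000, f(m) = -0.075953 < 0 → root in [0.840000, 1.008000]
Midpoint of [0.840000, 1.008000] = 0.924000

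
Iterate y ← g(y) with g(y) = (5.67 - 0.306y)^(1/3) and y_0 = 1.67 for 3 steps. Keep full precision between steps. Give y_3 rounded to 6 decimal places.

1.725998

y_1 = g(1.670000) = 1.727911
y_2 = g(1.727911) = 1.725930
y_3 = g(1.725930) = 1.725998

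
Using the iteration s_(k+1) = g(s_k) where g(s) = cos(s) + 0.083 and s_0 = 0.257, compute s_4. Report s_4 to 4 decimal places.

s_1 = g(0.257000) = 1.050157
s_2 = g(1.050157) = 0.580435
s_3 = g(0.580435) = 0.919224
s_4 = g(0.919224) = 0.689437

0.6894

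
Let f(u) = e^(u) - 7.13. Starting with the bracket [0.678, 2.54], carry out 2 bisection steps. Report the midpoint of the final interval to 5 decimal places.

f(0.678000) = -5.160066, f(2.540000) = 5.549671 (opposite signs)
step 1: m = 1.609000, f(m) = -2.132189 < 0 → root in [1.609000, 2.540000]
step 2: m = 2.074500, f(m) = 0.830565 > 0 → root in [1.609000, 2.074500]
Midpoint of [1.609000, 2.074500] = 1.841750

1.84175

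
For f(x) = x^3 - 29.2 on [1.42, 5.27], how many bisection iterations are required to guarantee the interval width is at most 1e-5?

19

Initial width b − a = 5.27 − 1.42 = 3.850000.
After n steps the width is (b−a)/2^n; need (b−a)/2^n ≤ 1e-5.
So n ≥ log₂(3.850000/1e-5) = log₂(385000.0000) ≈ 18.5545.
Hence n = 19.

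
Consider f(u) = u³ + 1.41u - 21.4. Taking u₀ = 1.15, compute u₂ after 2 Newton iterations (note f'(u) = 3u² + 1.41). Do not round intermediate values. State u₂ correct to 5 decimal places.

3.30033

u_0 = 1.150000: f = -18.257625, f' = 5.377500 → u_1 = 1.150000 - (-18.257625)/(5.377500) = 4.545188
u_1 = 4.545188: f = 78.906563, f' = 63.386210 → u_2 = 4.545188 - (78.906563)/(63.386210) = 3.300335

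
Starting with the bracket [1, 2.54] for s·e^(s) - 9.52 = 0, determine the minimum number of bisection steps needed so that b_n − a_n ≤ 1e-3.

11

Initial width b − a = 2.54 − 1 = 1.540000.
After n steps the width is (b−a)/2^n; need (b−a)/2^n ≤ 1e-3.
So n ≥ log₂(1.540000/1e-3) = log₂(1540.0000) ≈ 10.5887.
Hence n = 11.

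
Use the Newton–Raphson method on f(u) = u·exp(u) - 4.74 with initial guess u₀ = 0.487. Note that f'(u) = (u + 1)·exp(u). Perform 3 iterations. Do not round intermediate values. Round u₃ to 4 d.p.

1.3603

u_0 = 0.487000: f = -3.947443, f' = 2.419983 → u_1 = 0.487000 - (-3.947443)/(2.419983) = 2.118186
u_1 = 2.118186: f = 12.874919, f' = 25.930958 → u_2 = 2.118186 - (12.874919)/(25.930958) = 1.621678
u_2 = 1.621678: f = 3.468253, f' = 13.269832 → u_3 = 1.621678 - (3.468253)/(13.269832) = 1.360315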